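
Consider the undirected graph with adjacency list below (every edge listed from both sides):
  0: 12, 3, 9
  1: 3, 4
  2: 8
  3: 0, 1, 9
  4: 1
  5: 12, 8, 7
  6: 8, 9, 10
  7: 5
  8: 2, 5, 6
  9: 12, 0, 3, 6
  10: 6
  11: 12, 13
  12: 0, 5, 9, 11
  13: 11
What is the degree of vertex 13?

1

Neighbors of 13: 11.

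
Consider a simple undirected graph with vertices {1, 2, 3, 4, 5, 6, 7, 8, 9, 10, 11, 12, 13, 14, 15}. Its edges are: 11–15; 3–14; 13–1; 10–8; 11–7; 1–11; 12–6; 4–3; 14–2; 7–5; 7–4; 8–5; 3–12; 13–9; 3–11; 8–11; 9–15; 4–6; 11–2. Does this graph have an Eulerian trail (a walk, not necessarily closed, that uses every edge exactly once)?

No

Degrees: 1:2, 2:2, 3:4, 4:3, 5:2, 6:2, 7:3, 8:3, 9:2, 10:1, 11:6, 12:2, 13:2, 14:2, 15:2
Odd-degree vertices: 4, 7, 8, 10 (4 total).
An Eulerian trail requires 0 or 2 odd-degree vertices; here there are 4.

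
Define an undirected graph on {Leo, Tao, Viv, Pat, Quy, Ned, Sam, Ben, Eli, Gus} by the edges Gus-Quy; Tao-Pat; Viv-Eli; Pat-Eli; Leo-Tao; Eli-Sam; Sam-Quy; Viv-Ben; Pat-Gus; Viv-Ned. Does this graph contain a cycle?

The graph has 10 vertices, 10 edges, and 1 connected component.
Since 10 > 10 - 1, a cycle must exist; for instance Pat-Eli-Sam-Quy-Gus-Pat.

Yes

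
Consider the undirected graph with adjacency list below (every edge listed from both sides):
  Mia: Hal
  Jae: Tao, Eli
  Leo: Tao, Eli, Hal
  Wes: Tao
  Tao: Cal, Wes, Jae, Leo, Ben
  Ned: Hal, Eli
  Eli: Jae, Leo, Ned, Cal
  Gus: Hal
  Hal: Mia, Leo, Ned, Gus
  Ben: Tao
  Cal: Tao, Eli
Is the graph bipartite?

A valid 2-coloring puts {Tao, Eli, Hal} on one side and {Mia, Jae, Leo, Wes, Ned, Gus, Ben, Cal} on the other; every edge crosses between the two sides.

Yes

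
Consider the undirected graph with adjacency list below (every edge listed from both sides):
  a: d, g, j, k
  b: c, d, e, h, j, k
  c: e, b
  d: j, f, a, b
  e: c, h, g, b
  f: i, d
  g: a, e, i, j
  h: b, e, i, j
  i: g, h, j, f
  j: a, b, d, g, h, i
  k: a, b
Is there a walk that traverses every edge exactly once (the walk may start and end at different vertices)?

Degrees: a:4, b:6, c:2, d:4, e:4, f:2, g:4, h:4, i:4, j:6, k:2
Odd-degree vertices: none (0 total).
The non-isolated vertices are connected and exactly 0 have odd degree, so an Eulerian trail exists.

Yes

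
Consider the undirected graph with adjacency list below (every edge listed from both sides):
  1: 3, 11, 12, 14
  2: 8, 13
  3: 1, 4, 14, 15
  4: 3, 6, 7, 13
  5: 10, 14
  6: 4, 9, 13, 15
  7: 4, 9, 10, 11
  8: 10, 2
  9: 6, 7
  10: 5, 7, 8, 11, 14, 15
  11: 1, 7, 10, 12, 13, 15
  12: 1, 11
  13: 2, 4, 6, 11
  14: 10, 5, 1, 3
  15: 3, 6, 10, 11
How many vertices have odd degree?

Degrees: 1:4, 2:2, 3:4, 4:4, 5:2, 6:4, 7:4, 8:2, 9:2, 10:6, 11:6, 12:2, 13:4, 14:4, 15:4
Odd-degree vertices: none.

0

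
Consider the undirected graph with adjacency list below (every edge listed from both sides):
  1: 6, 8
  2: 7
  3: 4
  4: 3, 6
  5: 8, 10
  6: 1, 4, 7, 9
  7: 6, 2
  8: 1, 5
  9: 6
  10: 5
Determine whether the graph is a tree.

|V| = 10, |E| = 9.
Connected and |E| = |V| - 1, which characterizes a tree.

Yes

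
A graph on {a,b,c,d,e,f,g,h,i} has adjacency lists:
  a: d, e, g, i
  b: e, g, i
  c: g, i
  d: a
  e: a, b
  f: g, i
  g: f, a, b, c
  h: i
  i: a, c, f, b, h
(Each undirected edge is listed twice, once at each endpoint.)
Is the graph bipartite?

Partition the vertices as {d, e, g, i} vs {a, b, c, f, h}. Each listed edge has one endpoint in each part, so the graph is bipartite.

Yes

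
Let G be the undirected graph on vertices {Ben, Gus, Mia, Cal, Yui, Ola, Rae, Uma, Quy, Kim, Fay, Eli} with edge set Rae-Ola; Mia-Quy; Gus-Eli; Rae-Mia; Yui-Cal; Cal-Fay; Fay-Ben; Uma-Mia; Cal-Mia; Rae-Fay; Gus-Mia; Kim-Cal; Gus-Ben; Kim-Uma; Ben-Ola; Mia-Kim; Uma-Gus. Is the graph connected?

A breadth-first search from Ben visits Ben, Gus, Ola, Fay, Uma, Eli, Mia, Rae, Cal, Kim, Quy, Yui — all 12 vertices — so the graph is connected.

Yes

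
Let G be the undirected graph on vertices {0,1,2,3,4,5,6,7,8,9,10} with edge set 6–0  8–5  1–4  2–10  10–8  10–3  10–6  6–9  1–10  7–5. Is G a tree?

The graph has 11 vertices and 10 edges.
Connected and |E| = |V| - 1, which characterizes a tree.

Yes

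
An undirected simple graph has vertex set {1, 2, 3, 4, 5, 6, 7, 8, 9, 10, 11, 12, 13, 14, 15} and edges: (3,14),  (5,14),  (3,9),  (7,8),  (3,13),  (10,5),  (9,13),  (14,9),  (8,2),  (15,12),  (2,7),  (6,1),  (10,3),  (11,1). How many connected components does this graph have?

Component: {4}
Component: {12, 15}
Component: {1, 6, 11}
Component: {2, 7, 8}
Component: {3, 5, 9, 10, 13, 14}

5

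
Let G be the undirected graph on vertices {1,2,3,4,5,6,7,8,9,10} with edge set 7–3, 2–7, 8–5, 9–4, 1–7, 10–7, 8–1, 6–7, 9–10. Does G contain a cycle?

|V| = 10, |E| = 9, number of components = 1.
A forest on 10 vertices with 1 component has exactly 9 edges, which matches — so no cycle.

No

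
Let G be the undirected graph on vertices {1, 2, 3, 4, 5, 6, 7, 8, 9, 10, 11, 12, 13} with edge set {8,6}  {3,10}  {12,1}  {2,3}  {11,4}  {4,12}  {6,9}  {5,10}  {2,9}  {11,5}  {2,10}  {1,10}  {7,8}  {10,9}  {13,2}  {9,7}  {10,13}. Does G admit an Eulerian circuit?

Yes

Degrees: 1:2, 2:4, 3:2, 4:2, 5:2, 6:2, 7:2, 8:2, 9:4, 10:6, 11:2, 12:2, 13:2
Every vertex has even degree and the edges form a single connected piece, so an Eulerian circuit exists.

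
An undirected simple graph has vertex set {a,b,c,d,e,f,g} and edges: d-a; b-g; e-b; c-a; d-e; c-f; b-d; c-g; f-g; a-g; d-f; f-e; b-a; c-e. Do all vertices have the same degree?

Degrees: a:4, b:4, c:4, d:4, e:4, f:4, g:4
All degrees equal 4; the graph is regular.

Yes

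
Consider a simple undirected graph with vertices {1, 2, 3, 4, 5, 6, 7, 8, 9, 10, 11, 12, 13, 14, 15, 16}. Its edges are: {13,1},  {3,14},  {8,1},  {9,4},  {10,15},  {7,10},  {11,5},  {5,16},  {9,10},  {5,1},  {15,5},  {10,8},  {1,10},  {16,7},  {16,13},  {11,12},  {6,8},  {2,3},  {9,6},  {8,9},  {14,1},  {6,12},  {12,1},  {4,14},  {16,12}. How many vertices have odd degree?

4

Degrees: 1:6, 2:1, 3:2, 4:2, 5:4, 6:3, 7:2, 8:4, 9:4, 10:5, 11:2, 12:4, 13:2, 14:3, 15:2, 16:4
Odd-degree vertices: 2, 6, 10, 14.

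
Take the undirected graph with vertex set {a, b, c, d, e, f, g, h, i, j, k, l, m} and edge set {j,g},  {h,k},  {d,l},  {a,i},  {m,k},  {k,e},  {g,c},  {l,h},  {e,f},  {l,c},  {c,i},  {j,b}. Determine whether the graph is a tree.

Yes

|V| = 13, |E| = 12.
Connected and |E| = |V| - 1, which characterizes a tree.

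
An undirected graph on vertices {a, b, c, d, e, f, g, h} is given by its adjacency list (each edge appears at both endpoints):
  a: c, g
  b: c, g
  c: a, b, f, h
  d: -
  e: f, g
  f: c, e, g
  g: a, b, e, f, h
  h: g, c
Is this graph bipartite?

e-f-g-e is an odd cycle (length 3), and a bipartite graph can contain only even cycles.

No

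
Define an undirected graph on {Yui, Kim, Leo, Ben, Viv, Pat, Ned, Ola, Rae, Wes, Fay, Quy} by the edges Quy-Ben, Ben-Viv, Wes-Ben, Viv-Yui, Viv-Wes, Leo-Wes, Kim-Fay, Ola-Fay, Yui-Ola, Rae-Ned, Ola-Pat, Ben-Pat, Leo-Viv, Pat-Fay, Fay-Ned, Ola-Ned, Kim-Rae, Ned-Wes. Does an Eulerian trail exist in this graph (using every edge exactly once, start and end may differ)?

Degrees: Yui:2, Kim:2, Leo:2, Ben:4, Viv:4, Pat:3, Ned:4, Ola:4, Rae:2, Wes:4, Fay:4, Quy:1
Odd-degree vertices: Pat, Quy (2 total).
With 2 odd-degree vertices and all edges in one connected piece, an Eulerian trail exists (from Pat to Quy).

Yes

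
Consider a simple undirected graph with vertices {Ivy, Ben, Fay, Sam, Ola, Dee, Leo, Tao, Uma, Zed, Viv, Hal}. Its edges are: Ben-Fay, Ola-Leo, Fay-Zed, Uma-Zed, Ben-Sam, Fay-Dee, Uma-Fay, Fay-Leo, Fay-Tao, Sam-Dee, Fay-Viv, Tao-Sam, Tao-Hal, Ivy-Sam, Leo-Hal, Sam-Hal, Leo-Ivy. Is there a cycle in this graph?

|V| = 12, |E| = 17, number of components = 1.
Since 17 > 12 - 1, a cycle must exist; for instance Fay-Zed-Uma-Fay.

Yes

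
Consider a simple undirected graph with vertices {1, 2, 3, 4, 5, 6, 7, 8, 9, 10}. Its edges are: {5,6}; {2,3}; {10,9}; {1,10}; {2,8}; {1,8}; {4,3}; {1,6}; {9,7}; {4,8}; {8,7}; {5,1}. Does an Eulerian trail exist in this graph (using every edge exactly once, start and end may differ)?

Degrees: 1:4, 2:2, 3:2, 4:2, 5:2, 6:2, 7:2, 8:4, 9:2, 10:2
Odd-degree vertices: none (0 total).
The non-isolated vertices are connected and exactly 0 have odd degree, so an Eulerian trail exists.

Yes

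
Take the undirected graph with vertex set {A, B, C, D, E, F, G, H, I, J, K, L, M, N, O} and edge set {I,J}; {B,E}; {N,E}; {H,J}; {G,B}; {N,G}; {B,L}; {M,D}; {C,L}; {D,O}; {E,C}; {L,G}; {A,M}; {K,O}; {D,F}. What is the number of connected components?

Component: {H, I, J}
Component: {A, D, F, K, M, O}
Component: {B, C, E, G, L, N}

3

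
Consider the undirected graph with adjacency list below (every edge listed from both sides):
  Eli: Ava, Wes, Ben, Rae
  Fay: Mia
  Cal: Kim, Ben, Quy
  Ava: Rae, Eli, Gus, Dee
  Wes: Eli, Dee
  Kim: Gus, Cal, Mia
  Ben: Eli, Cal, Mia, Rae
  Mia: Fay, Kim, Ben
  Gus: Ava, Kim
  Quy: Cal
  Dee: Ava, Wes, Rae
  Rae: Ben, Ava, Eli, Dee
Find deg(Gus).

2

Neighbors of Gus: Ava, Kim.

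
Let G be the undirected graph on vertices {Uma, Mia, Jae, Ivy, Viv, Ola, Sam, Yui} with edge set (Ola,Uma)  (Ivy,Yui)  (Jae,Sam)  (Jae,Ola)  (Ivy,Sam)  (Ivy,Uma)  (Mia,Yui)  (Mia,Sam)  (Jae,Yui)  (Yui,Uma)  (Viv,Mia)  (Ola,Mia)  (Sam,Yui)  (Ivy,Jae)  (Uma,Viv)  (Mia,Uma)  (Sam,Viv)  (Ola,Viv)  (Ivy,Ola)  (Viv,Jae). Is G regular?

Degrees: Uma:5, Mia:5, Jae:5, Ivy:5, Viv:5, Ola:5, Sam:5, Yui:5
Every vertex has degree 5, so the graph is 5-regular.

Yes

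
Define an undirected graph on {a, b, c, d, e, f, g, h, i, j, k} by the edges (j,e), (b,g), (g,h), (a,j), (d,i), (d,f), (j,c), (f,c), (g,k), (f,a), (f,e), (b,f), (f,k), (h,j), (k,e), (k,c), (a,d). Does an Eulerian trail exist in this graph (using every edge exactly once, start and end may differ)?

No

Degrees: a:3, b:2, c:3, d:3, e:3, f:6, g:3, h:2, i:1, j:4, k:4
Odd-degree vertices: a, c, d, e, g, i (6 total).
With 6 odd-degree vertices (more than two), no single trail can use every edge.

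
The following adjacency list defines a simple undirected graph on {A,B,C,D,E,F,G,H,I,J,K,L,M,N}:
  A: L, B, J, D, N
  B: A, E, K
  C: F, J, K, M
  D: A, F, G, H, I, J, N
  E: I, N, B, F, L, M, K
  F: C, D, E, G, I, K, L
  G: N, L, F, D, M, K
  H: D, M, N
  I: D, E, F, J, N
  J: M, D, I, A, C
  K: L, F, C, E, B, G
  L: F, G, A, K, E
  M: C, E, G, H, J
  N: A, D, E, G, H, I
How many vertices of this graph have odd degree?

Degrees: A:5, B:3, C:4, D:7, E:7, F:7, G:6, H:3, I:5, J:5, K:6, L:5, M:5, N:6
Odd-degree vertices: A, B, D, E, F, H, I, J, L, M.

10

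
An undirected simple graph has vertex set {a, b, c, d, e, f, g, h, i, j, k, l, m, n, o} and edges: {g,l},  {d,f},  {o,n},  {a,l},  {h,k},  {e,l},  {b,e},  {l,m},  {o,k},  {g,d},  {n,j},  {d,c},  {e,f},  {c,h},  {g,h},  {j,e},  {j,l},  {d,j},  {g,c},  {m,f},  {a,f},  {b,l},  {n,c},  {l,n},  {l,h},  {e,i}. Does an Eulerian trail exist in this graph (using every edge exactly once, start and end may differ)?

Degrees: a:2, b:2, c:4, d:4, e:5, f:4, g:4, h:4, i:1, j:4, k:2, l:8, m:2, n:4, o:2
Odd-degree vertices: e, i (2 total).
The non-isolated vertices are connected and exactly 2 have odd degree, so an Eulerian trail exists (from e to i).

Yes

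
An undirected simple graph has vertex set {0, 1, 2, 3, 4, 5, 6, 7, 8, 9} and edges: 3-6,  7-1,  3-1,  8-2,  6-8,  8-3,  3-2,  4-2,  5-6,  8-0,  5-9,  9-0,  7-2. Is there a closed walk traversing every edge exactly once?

No

Degrees: 0:2, 1:2, 2:4, 3:4, 4:1, 5:2, 6:3, 7:2, 8:4, 9:2
4, 6 have odd degree; an Eulerian circuit needs every degree to be even, so none exists.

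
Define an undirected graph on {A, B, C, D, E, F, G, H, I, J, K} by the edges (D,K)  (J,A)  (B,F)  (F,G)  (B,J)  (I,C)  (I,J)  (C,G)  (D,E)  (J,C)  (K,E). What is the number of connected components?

Component: {H}
Component: {D, E, K}
Component: {A, B, C, F, G, I, J}

3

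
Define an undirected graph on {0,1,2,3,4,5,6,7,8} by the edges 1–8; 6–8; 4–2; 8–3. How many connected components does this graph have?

5

Component: {0}
Component: {5}
Component: {7}
Component: {2, 4}
Component: {1, 3, 6, 8}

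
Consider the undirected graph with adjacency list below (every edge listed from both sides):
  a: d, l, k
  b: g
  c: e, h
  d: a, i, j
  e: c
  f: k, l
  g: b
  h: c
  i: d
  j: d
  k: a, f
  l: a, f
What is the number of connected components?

3

Component: {b, g}
Component: {c, e, h}
Component: {a, d, f, i, j, k, l}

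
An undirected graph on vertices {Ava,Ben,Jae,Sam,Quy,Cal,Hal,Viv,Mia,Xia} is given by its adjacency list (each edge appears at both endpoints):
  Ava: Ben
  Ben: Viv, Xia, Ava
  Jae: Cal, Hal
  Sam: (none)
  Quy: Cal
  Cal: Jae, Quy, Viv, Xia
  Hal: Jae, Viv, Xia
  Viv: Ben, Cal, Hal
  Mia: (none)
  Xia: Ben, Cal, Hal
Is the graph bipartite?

Yes

A valid 2-coloring puts {Ben, Sam, Cal, Hal, Mia} on one side and {Ava, Jae, Quy, Viv, Xia} on the other; every edge crosses between the two sides.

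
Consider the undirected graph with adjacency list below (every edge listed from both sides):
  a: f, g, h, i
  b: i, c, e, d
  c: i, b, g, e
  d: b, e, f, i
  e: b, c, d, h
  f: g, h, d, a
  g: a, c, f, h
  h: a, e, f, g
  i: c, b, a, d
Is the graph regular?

Degrees: a:4, b:4, c:4, d:4, e:4, f:4, g:4, h:4, i:4
All degrees equal 4; the graph is regular.

Yes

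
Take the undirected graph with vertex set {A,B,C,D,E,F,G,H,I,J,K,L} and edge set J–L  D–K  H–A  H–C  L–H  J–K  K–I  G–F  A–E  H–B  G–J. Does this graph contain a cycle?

No

The graph has 12 vertices, 11 edges, and 1 connected component.
A forest on 12 vertices with 1 component has exactly 11 edges, which matches — so no cycle.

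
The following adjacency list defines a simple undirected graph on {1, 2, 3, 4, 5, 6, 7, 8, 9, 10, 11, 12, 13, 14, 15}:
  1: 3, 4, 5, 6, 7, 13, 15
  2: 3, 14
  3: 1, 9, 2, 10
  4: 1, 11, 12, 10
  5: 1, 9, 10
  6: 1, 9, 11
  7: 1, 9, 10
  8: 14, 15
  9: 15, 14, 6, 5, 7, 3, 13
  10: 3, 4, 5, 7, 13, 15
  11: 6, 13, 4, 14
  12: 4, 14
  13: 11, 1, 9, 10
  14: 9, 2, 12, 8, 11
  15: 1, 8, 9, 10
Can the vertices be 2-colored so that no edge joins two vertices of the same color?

Partition the vertices as {3, 4, 5, 6, 7, 13, 14, 15} vs {1, 2, 8, 9, 10, 11, 12}. Each listed edge has one endpoint in each part, so the graph is bipartite.

Yes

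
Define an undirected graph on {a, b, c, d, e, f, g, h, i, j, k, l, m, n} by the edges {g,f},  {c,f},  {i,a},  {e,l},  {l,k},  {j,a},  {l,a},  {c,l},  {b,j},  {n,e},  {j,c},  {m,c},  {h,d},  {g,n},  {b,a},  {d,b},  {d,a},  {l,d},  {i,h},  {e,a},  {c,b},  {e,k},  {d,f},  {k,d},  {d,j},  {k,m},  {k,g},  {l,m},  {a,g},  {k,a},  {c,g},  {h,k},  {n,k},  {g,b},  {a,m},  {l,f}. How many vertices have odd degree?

Degrees: a:9, b:5, c:6, d:7, e:4, f:4, g:6, h:3, i:2, j:4, k:8, l:7, m:4, n:3
Odd-degree vertices: a, b, d, h, l, n.

6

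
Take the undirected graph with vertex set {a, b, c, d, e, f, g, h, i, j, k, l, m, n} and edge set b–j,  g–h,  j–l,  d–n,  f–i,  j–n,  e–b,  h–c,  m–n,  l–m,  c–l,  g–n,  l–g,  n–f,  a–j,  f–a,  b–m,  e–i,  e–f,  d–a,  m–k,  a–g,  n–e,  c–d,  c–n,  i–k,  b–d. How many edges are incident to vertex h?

Neighbors of h: c, g.

2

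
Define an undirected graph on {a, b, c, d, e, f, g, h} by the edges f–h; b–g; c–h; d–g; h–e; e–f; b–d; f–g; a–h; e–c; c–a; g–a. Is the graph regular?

Degrees: a:3, b:2, c:3, d:2, e:3, f:3, g:4, h:4
Vertex b has degree 2 while g has degree 4, so the graph is not regular.

No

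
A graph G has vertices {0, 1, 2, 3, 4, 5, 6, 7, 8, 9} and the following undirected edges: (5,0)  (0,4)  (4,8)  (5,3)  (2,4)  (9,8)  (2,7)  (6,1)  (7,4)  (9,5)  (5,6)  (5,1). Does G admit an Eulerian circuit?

No

Degrees: 0:2, 1:2, 2:2, 3:1, 4:4, 5:5, 6:2, 7:2, 8:2, 9:2
3, 5 have odd degree; an Eulerian circuit needs every degree to be even, so none exists.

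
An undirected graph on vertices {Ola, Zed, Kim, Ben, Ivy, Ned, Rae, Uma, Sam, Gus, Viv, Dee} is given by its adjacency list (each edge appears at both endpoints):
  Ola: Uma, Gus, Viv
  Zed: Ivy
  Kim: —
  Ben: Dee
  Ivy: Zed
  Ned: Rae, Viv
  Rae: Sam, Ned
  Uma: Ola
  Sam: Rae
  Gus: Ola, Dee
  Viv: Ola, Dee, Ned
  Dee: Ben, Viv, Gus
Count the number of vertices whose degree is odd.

Degrees: Ola:3, Zed:1, Kim:0, Ben:1, Ivy:1, Ned:2, Rae:2, Uma:1, Sam:1, Gus:2, Viv:3, Dee:3
Odd-degree vertices: Ola, Zed, Ben, Ivy, Uma, Sam, Viv, Dee.

8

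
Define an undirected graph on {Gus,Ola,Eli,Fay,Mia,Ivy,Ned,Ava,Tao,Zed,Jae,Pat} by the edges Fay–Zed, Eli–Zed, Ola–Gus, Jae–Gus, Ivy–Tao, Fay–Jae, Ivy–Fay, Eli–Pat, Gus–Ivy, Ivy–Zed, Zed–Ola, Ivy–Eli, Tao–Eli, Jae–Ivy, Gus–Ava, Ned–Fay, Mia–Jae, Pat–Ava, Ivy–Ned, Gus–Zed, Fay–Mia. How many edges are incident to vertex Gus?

Neighbors of Gus: Ola, Ivy, Ava, Zed, Jae.

5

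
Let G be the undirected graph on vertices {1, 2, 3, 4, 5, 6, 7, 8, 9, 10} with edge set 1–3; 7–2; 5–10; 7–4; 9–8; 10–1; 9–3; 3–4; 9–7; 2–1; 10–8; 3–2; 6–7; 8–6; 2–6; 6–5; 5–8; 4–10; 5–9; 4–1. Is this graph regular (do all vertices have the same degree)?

Yes

Degrees: 1:4, 2:4, 3:4, 4:4, 5:4, 6:4, 7:4, 8:4, 9:4, 10:4
Every vertex has degree 4, so the graph is 4-regular.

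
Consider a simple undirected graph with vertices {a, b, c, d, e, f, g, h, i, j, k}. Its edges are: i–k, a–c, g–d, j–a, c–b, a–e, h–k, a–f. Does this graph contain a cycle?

|V| = 11, |E| = 8, number of components = 3.
A forest on 11 vertices with 3 components has exactly 8 edges, which matches — so no cycle.

No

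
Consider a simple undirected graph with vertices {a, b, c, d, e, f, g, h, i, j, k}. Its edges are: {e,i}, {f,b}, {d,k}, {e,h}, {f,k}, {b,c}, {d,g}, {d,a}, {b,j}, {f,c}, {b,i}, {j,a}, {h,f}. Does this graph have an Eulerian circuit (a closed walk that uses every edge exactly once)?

No

Degrees: a:2, b:4, c:2, d:3, e:2, f:4, g:1, h:2, i:2, j:2, k:2
Vertices with odd degree: d, g. An Eulerian circuit requires all degrees even.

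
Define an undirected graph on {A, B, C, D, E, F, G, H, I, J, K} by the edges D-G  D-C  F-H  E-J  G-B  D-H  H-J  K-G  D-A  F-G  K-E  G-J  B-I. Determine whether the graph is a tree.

|V| = 11, |E| = 13.
Connected but with 13 > 10 edges, so it has a cycle and is not a tree.

No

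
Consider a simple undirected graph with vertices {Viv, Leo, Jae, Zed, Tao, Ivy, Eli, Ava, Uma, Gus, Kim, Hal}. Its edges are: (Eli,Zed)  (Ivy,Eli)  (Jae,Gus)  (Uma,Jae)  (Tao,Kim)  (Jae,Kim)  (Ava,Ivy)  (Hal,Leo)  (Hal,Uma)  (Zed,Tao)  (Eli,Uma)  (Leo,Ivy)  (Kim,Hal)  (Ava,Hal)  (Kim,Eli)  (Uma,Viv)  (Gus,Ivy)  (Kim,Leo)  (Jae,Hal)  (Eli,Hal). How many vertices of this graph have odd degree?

4

Degrees: Viv:1, Leo:3, Jae:4, Zed:2, Tao:2, Ivy:4, Eli:5, Ava:2, Uma:4, Gus:2, Kim:5, Hal:6
Odd-degree vertices: Viv, Leo, Eli, Kim.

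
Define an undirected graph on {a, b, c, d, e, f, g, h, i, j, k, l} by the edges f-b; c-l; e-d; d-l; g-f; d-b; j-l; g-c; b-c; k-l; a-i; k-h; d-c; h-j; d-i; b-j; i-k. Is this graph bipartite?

No

c-d-l-c is an odd cycle (length 3), and a bipartite graph can contain only even cycles.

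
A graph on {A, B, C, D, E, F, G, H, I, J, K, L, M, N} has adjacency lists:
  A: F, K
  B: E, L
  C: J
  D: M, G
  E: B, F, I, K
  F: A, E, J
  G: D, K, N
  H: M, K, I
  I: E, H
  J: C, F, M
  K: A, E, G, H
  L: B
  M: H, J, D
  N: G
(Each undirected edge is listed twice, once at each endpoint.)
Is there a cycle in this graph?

|V| = 14, |E| = 17, number of components = 1.
One cycle is K-E-I-H-K.

Yes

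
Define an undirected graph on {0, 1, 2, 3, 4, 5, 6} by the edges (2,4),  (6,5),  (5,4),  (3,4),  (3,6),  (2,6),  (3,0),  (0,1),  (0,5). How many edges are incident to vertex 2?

2

Neighbors of 2: 4, 6.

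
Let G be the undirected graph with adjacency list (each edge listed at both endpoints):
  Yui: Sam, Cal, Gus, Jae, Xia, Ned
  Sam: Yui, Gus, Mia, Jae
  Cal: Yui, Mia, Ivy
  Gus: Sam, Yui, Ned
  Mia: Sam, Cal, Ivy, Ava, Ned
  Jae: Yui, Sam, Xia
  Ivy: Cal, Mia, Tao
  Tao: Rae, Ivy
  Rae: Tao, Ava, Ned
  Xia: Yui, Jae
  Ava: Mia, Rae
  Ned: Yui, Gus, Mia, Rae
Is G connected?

Starting from Yui and exploring outward reaches every vertex (Yui, Cal, Jae, Xia, Sam, Ned, Gus, Mia, Ivy, Rae, Ava, Tao); the graph is connected.

Yes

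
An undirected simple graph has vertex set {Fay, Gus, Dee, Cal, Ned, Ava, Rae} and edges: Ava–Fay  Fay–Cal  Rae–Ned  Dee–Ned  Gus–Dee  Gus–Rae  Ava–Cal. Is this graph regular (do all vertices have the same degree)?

Yes

Degrees: Fay:2, Gus:2, Dee:2, Cal:2, Ned:2, Ava:2, Rae:2
Every vertex has degree 2, so the graph is 2-regular.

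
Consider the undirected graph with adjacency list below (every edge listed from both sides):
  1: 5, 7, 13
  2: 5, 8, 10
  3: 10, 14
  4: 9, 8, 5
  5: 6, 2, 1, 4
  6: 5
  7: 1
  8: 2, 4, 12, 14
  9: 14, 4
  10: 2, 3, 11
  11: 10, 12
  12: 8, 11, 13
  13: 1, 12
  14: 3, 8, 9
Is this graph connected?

Yes

Starting from 1 and exploring outward reaches every vertex (1, 5, 7, 13, 2, 6, 4, 12, 8, 10, 9, 11, 14, 3); the graph is connected.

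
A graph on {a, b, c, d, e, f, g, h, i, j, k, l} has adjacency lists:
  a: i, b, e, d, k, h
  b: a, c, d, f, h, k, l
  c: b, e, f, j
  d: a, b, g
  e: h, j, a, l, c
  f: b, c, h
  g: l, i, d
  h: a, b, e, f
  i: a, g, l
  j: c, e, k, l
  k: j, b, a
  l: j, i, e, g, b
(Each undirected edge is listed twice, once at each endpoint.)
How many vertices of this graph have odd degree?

8

Degrees: a:6, b:7, c:4, d:3, e:5, f:3, g:3, h:4, i:3, j:4, k:3, l:5
Odd-degree vertices: b, d, e, f, g, i, k, l.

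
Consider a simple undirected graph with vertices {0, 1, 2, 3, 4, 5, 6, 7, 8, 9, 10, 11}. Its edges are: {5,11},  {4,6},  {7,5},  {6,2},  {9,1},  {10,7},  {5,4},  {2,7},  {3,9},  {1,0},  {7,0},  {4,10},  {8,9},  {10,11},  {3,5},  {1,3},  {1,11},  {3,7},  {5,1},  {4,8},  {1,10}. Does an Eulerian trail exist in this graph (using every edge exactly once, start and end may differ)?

Degrees: 0:2, 1:6, 2:2, 3:4, 4:4, 5:5, 6:2, 7:5, 8:2, 9:3, 10:4, 11:3
Odd-degree vertices: 5, 7, 9, 11 (4 total).
With 4 odd-degree vertices (more than two), no single trail can use every edge.

No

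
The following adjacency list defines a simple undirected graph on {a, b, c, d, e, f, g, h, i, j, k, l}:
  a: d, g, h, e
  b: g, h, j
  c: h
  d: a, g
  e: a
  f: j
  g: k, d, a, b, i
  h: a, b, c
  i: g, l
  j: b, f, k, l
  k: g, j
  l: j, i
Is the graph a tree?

No

|V| = 12, |E| = 15.
Connected but with 15 > 11 edges, so it has a cycle and is not a tree.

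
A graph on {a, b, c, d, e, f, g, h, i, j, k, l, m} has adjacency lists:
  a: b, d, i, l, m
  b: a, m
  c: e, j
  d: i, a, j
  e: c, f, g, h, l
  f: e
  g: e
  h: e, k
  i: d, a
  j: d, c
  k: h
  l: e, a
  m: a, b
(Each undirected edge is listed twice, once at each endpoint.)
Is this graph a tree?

No

|V| = 13, |E| = 15.
Connected but with 15 > 12 edges, so it has a cycle and is not a tree.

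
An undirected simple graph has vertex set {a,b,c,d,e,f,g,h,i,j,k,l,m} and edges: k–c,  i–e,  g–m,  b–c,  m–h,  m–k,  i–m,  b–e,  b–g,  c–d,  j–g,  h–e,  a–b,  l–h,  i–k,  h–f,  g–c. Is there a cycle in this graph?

Yes

|V| = 13, |E| = 17, number of components = 1.
Since 17 > 13 - 1, a cycle must exist; for instance b-g-m-h-e-b.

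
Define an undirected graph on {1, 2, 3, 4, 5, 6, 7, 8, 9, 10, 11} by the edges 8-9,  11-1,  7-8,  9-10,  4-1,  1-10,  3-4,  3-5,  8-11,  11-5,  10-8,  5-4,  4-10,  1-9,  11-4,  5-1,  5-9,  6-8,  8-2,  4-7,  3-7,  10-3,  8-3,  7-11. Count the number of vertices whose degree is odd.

Degrees: 1:5, 2:1, 3:5, 4:6, 5:5, 6:1, 7:4, 8:7, 9:4, 10:5, 11:5
Odd-degree vertices: 1, 2, 3, 5, 6, 8, 10, 11.

8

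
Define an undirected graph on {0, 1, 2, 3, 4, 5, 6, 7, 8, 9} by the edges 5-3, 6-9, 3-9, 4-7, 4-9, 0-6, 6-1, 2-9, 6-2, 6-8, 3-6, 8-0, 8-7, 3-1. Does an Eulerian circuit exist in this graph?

No

Degrees: 0:2, 1:2, 2:2, 3:4, 4:2, 5:1, 6:6, 7:2, 8:3, 9:4
5, 8 have odd degree; an Eulerian circuit needs every degree to be even, so none exists.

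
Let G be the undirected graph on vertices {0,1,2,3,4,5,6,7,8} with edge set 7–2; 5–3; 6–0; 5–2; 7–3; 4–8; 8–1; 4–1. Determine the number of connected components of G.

Component: {0, 6}
Component: {1, 4, 8}
Component: {2, 3, 5, 7}

3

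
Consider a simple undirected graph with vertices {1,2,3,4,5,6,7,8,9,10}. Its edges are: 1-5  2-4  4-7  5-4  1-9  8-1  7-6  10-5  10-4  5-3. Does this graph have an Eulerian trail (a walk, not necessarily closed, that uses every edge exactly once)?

No

Degrees: 1:3, 2:1, 3:1, 4:4, 5:4, 6:1, 7:2, 8:1, 9:1, 10:2
Odd-degree vertices: 1, 2, 3, 6, 8, 9 (6 total).
An Eulerian trail requires 0 or 2 odd-degree vertices; here there are 6.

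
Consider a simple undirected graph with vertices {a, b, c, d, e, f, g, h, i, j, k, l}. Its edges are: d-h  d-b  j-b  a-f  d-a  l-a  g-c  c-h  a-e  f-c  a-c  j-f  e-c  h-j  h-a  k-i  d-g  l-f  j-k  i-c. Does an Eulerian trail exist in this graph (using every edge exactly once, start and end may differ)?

Yes

Degrees: a:6, b:2, c:6, d:4, e:2, f:4, g:2, h:4, i:2, j:4, k:2, l:2
Odd-degree vertices: none (0 total).
With 0 odd-degree vertices and all edges in one connected piece, an Eulerian trail exists.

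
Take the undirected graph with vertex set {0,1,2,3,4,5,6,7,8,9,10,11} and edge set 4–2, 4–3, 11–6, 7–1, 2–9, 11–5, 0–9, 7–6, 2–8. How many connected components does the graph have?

Component: {10}
Component: {1, 5, 6, 7, 11}
Component: {0, 2, 3, 4, 8, 9}

3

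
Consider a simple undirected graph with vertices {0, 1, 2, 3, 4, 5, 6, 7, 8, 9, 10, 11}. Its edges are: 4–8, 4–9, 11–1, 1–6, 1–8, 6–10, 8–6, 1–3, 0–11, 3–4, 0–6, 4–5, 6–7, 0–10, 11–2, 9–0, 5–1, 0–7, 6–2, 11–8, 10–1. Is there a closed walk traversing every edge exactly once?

No

Degrees: 0:5, 1:6, 2:2, 3:2, 4:4, 5:2, 6:6, 7:2, 8:4, 9:2, 10:3, 11:4
Vertices with odd degree: 0, 10. An Eulerian circuit requires all degrees even.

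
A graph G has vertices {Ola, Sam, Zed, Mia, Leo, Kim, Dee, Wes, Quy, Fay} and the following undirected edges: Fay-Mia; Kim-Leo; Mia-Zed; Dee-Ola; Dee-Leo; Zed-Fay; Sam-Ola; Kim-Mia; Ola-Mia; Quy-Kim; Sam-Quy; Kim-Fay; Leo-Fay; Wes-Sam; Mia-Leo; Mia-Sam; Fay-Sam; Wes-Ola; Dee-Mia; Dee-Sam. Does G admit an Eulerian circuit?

No

Degrees: Ola:4, Sam:6, Zed:2, Mia:7, Leo:4, Kim:4, Dee:4, Wes:2, Quy:2, Fay:5
Mia, Fay have odd degree; an Eulerian circuit needs every degree to be even, so none exists.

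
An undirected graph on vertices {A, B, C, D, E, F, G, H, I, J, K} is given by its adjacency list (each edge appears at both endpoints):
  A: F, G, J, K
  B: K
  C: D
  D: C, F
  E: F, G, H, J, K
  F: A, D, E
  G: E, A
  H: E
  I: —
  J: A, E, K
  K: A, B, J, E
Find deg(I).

I has no neighbors.

0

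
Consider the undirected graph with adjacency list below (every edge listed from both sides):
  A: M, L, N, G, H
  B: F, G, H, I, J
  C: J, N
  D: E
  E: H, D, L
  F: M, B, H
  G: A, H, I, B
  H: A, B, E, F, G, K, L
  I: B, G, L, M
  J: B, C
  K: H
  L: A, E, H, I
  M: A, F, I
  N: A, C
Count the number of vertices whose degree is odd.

8

Degrees: A:5, B:5, C:2, D:1, E:3, F:3, G:4, H:7, I:4, J:2, K:1, L:4, M:3, N:2
Odd-degree vertices: A, B, D, E, F, H, K, M.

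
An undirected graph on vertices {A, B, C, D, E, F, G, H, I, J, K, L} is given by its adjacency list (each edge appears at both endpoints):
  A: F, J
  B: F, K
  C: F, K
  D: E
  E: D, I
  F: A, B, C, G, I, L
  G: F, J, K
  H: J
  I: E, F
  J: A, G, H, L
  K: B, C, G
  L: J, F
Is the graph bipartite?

Color {E, F, J, K} black and {A, B, C, D, G, H, I, L} white. No edge joins two same-colored vertices, so the graph is bipartite.

Yes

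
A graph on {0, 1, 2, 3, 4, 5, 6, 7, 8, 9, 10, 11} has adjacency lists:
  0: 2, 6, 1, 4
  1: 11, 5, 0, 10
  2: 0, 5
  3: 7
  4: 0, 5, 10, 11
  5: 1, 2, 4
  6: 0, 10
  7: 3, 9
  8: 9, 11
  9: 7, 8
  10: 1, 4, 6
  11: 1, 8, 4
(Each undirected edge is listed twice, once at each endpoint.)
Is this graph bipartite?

Color {1, 2, 4, 6, 7, 8} black and {0, 3, 5, 9, 10, 11} white. No edge joins two same-colored vertices, so the graph is bipartite.

Yes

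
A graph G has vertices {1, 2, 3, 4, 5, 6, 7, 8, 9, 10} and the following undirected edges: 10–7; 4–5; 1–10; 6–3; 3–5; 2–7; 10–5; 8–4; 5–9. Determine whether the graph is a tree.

Yes

The graph has 10 vertices and 9 edges.
Connected and |E| = |V| - 1, which characterizes a tree.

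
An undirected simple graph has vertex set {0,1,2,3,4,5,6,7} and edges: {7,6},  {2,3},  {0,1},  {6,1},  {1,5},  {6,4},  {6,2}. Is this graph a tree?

Yes

The graph has 8 vertices and 7 edges.
It is connected with exactly 7 edges, hence acyclic — it is a tree.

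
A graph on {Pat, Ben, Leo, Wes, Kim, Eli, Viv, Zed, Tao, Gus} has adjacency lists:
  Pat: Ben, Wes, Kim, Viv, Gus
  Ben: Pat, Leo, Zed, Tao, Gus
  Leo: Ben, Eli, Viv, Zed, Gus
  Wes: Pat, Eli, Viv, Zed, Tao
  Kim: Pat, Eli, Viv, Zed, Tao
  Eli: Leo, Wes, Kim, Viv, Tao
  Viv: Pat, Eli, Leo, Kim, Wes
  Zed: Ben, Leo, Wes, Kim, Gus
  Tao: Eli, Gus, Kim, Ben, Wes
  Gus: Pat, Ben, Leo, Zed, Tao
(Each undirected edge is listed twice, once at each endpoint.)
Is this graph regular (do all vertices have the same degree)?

Degrees: Pat:5, Ben:5, Leo:5, Wes:5, Kim:5, Eli:5, Viv:5, Zed:5, Tao:5, Gus:5
All degrees equal 5; the graph is regular.

Yes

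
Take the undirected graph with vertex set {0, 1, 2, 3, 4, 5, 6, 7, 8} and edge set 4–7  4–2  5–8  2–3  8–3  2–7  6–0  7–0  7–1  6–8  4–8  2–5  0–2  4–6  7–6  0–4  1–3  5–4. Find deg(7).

Neighbors of 7: 0, 1, 2, 4, 6.

5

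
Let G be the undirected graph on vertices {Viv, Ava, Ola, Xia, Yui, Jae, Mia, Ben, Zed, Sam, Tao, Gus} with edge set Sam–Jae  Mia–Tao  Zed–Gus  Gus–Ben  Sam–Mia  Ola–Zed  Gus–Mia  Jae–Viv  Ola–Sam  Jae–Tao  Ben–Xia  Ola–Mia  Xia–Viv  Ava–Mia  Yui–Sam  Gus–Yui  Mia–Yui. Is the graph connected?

Starting from Viv and exploring outward reaches every vertex (Viv, Xia, Jae, Ben, Sam, Tao, Gus, Yui, Ola, Mia, Zed, Ava); the graph is connected.

Yes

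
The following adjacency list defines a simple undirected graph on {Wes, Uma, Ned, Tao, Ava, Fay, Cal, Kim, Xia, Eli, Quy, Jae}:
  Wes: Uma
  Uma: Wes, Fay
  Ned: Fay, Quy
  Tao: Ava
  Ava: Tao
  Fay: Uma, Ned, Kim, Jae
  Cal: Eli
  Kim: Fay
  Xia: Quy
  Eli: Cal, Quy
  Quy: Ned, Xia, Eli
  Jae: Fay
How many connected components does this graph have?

2

Component: {Tao, Ava}
Component: {Wes, Uma, Ned, Fay, Cal, Kim, Xia, Eli, Quy, Jae}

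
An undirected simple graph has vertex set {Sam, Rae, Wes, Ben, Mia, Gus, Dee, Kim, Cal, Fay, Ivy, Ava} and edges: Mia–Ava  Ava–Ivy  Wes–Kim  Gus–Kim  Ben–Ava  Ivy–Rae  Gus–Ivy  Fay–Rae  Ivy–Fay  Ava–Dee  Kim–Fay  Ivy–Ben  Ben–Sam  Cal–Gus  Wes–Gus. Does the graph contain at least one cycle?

|V| = 12, |E| = 15, number of components = 1.
Since 15 > 12 - 1, a cycle must exist; for instance Ivy-Rae-Fay-Ivy.

Yes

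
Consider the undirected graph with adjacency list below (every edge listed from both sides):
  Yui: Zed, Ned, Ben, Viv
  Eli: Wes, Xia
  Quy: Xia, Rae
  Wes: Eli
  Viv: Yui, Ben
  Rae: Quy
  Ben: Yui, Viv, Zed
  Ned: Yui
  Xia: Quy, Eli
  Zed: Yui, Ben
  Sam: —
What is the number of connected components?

Component: {Sam}
Component: {Yui, Viv, Ben, Ned, Zed}
Component: {Eli, Quy, Wes, Rae, Xia}

3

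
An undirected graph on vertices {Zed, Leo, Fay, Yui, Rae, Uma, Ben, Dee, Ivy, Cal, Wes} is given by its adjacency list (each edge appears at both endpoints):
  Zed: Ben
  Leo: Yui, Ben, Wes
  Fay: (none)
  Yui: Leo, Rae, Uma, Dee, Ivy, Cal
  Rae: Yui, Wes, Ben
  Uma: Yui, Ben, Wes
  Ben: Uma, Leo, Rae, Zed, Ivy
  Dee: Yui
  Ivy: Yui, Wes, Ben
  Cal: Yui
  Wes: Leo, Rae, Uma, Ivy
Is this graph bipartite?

A valid 2-coloring puts {Fay, Yui, Ben, Wes} on one side and {Zed, Leo, Rae, Uma, Dee, Ivy, Cal} on the other; every edge crosses between the two sides.

Yes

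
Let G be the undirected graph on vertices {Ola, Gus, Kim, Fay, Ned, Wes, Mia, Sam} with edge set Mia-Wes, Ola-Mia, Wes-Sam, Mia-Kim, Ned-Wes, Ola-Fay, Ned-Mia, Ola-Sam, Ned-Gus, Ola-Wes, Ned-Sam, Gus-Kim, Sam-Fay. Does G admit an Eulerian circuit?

Degrees: Ola:4, Gus:2, Kim:2, Fay:2, Ned:4, Wes:4, Mia:4, Sam:4
Every vertex has even degree and the edges form a single connected piece, so an Eulerian circuit exists.

Yes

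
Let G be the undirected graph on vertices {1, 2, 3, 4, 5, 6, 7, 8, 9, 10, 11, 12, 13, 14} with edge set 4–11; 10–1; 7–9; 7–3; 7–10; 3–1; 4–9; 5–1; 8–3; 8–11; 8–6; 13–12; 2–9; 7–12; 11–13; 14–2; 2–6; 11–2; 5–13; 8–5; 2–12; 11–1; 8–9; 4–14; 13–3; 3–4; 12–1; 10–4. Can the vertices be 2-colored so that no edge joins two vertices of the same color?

A valid 2-coloring puts {3, 5, 6, 9, 10, 11, 12, 14} on one side and {1, 2, 4, 7, 8, 13} on the other; every edge crosses between the two sides.

Yes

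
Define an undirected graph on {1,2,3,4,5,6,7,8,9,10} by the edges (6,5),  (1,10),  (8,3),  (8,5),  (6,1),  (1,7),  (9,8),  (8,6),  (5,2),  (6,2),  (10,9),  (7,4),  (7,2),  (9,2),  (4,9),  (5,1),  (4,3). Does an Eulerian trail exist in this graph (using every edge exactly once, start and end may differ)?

Degrees: 1:4, 2:4, 3:2, 4:3, 5:4, 6:4, 7:3, 8:4, 9:4, 10:2
Odd-degree vertices: 4, 7 (2 total).
With 2 odd-degree vertices and all edges in one connected piece, an Eulerian trail exists (from 4 to 7).

Yes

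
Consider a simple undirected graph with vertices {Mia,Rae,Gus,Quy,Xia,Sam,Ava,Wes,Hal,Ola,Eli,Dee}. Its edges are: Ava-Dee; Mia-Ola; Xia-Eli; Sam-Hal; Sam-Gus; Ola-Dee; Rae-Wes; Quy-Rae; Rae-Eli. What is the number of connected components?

Component: {Gus, Sam, Hal}
Component: {Mia, Ava, Ola, Dee}
Component: {Rae, Quy, Xia, Wes, Eli}

3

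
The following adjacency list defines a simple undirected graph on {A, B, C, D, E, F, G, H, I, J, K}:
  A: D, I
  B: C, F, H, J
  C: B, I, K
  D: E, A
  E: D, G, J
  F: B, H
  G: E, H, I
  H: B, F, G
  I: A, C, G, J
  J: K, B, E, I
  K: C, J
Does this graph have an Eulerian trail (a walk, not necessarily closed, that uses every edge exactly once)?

No

Degrees: A:2, B:4, C:3, D:2, E:3, F:2, G:3, H:3, I:4, J:4, K:2
Odd-degree vertices: C, E, G, H (4 total).
An Eulerian trail requires 0 or 2 odd-degree vertices; here there are 4.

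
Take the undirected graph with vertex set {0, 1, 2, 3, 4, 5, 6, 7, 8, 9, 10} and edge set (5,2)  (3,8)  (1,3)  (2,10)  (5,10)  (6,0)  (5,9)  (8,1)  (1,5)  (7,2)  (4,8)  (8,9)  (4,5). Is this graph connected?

No

Component: {0, 6}
Component: {1, 2, 3, 4, 5, 7, 8, 9, 10}
There are 2 separate components, so the graph is not connected.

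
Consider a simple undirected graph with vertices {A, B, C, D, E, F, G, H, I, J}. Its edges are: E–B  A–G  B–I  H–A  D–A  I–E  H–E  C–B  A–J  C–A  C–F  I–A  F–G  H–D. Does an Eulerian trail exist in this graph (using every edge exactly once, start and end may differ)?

No

Degrees: A:6, B:3, C:3, D:2, E:3, F:2, G:2, H:3, I:3, J:1
Odd-degree vertices: B, C, E, H, I, J (6 total).
With 6 odd-degree vertices (more than two), no single trail can use every edge.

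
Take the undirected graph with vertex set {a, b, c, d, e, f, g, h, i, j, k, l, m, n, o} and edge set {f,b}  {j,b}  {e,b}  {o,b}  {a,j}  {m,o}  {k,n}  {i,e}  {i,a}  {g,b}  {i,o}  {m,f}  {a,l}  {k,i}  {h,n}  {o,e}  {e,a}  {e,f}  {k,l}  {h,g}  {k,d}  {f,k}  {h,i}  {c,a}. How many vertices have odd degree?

8

Degrees: a:5, b:5, c:1, d:1, e:5, f:4, g:2, h:3, i:5, j:2, k:5, l:2, m:2, n:2, o:4
Odd-degree vertices: a, b, c, d, e, h, i, k.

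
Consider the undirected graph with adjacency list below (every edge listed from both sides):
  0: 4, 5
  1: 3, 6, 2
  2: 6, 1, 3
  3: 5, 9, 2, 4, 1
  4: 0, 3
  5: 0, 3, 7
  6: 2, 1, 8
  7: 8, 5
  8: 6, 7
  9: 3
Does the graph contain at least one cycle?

The graph has 10 vertices, 13 edges, and 1 connected component.
Since 13 > 10 - 1, a cycle must exist; for instance 3-1-6-8-7-5-3.

Yes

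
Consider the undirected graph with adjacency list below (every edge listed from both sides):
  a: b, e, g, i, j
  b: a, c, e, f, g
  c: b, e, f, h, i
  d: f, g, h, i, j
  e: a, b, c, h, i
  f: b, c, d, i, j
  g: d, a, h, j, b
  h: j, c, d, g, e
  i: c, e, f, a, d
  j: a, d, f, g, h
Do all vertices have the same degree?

Degrees: a:5, b:5, c:5, d:5, e:5, f:5, g:5, h:5, i:5, j:5
Every vertex has degree 5, so the graph is 5-regular.

Yes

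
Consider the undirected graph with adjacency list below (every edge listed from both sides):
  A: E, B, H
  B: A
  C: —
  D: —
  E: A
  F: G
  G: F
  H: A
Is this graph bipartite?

A valid 2-coloring puts {B, C, D, E, G, H} on one side and {A, F} on the other; every edge crosses between the two sides.

Yes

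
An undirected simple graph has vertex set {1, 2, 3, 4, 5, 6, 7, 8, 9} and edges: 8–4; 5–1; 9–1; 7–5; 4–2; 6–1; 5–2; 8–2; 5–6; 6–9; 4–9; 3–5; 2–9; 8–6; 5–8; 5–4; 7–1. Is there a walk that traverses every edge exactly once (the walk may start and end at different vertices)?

Degrees: 1:4, 2:4, 3:1, 4:4, 5:7, 6:4, 7:2, 8:4, 9:4
Odd-degree vertices: 3, 5 (2 total).
The non-isolated vertices are connected and exactly 2 have odd degree, so an Eulerian trail exists (from 3 to 5).

Yes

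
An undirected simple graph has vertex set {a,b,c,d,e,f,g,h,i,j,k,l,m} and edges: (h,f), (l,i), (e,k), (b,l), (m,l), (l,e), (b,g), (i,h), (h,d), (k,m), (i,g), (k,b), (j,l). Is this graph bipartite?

Yes

Color {a, c, g, h, k, l} black and {b, d, e, f, i, j, m} white. No edge joins two same-colored vertices, so the graph is bipartite.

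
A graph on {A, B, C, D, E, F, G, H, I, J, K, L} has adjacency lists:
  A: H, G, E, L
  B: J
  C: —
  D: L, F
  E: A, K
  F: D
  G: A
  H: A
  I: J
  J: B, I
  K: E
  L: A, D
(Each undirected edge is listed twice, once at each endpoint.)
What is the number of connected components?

Component: {C}
Component: {B, I, J}
Component: {A, D, E, F, G, H, K, L}

3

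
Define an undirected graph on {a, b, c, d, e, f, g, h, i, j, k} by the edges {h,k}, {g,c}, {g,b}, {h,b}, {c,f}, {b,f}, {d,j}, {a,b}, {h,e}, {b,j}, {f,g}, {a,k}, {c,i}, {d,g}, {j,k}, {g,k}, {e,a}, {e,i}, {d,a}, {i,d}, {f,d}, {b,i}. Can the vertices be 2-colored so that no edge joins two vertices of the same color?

The cycle g-f-d-g has length 3, which is odd, so the graph is not bipartite.

No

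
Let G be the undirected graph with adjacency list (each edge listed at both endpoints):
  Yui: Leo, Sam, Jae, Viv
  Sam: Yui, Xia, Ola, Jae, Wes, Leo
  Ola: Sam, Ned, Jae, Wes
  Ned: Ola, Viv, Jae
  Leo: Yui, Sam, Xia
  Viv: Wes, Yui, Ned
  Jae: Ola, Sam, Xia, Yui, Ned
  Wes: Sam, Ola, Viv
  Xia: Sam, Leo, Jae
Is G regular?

Degrees: Yui:4, Sam:6, Ola:4, Ned:3, Leo:3, Viv:3, Jae:5, Wes:3, Xia:3
Degrees are not all equal (e.g. deg(Ned)=3 but deg(Sam)=6); not regular.

No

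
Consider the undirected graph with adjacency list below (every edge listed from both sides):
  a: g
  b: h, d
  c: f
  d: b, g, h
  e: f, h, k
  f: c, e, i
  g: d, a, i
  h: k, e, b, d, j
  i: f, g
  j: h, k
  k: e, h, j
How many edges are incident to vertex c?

Neighbors of c: f.

1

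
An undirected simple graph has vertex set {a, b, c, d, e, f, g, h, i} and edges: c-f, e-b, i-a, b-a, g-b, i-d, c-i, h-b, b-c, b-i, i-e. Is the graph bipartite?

a-b-i-a is an odd cycle (length 3), and a bipartite graph can contain only even cycles.

No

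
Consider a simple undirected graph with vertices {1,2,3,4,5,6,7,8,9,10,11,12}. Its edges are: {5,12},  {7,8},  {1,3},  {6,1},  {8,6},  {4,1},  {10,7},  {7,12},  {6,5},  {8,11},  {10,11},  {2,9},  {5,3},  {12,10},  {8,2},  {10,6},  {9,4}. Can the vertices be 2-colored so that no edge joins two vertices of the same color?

No

10-7-12-10 is an odd cycle (length 3), and a bipartite graph can contain only even cycles.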